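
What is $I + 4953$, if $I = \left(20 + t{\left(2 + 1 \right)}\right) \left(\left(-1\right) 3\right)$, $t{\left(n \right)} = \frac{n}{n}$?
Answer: $4890$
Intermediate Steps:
$t{\left(n \right)} = 1$
$I = -63$ ($I = \left(20 + 1\right) \left(\left(-1\right) 3\right) = 21 \left(-3\right) = -63$)
$I + 4953 = -63 + 4953 = 4890$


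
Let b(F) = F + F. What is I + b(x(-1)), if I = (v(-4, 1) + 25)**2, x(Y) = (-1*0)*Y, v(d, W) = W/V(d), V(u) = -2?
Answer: 2401/4 ≈ 600.25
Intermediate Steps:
v(d, W) = -W/2 (v(d, W) = W/(-2) = W*(-1/2) = -W/2)
x(Y) = 0 (x(Y) = 0*Y = 0)
b(F) = 2*F
I = 2401/4 (I = (-1/2*1 + 25)**2 = (-1/2 + 25)**2 = (49/2)**2 = 2401/4 ≈ 600.25)
I + b(x(-1)) = 2401/4 + 2*0 = 2401/4 + 0 = 2401/4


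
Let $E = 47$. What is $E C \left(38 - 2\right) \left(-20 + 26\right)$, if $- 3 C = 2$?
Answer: $-6768$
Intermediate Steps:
$C = - \frac{2}{3}$ ($C = \left(- \frac{1}{3}\right) 2 = - \frac{2}{3} \approx -0.66667$)
$E C \left(38 - 2\right) \left(-20 + 26\right) = 47 \left(- \frac{2}{3}\right) \left(38 - 2\right) \left(-20 + 26\right) = - \frac{94 \cdot 36 \cdot 6}{3} = \left(- \frac{94}{3}\right) 216 = -6768$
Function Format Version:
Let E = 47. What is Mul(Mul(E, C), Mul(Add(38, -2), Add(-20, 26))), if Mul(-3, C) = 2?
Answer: -6768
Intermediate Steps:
C = Rational(-2, 3) (C = Mul(Rational(-1, 3), 2) = Rational(-2, 3) ≈ -0.66667)
Mul(Mul(E, C), Mul(Add(38, -2), Add(-20, 26))) = Mul(Mul(47, Rational(-2, 3)), Mul(Add(38, -2), Add(-20, 26))) = Mul(Rational(-94, 3), Mul(36, 6)) = Mul(Rational(-94, 3), 216) = -6768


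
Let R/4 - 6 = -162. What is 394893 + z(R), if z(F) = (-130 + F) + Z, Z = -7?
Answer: 394132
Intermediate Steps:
R = -624 (R = 24 + 4*(-162) = 24 - 648 = -624)
z(F) = -137 + F (z(F) = (-130 + F) - 7 = -137 + F)
394893 + z(R) = 394893 + (-137 - 624) = 394893 - 761 = 394132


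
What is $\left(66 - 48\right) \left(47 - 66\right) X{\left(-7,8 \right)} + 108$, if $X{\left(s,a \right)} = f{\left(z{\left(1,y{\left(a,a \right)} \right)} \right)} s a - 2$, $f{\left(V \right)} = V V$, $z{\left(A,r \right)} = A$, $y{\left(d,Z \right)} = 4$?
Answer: $19944$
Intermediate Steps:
$f{\left(V \right)} = V^{2}$
$X{\left(s,a \right)} = -2 + a s$ ($X{\left(s,a \right)} = 1^{2} s a - 2 = 1 s a - 2 = s a - 2 = a s - 2 = -2 + a s$)
$\left(66 - 48\right) \left(47 - 66\right) X{\left(-7,8 \right)} + 108 = \left(66 - 48\right) \left(47 - 66\right) \left(-2 + 8 \left(-7\right)\right) + 108 = 18 \left(-19\right) \left(-2 - 56\right) + 108 = \left(-342\right) \left(-58\right) + 108 = 19836 + 108 = 19944$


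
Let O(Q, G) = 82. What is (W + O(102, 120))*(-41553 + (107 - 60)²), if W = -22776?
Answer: 892872736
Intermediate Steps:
(W + O(102, 120))*(-41553 + (107 - 60)²) = (-22776 + 82)*(-41553 + (107 - 60)²) = -22694*(-41553 + 47²) = -22694*(-41553 + 2209) = -22694*(-39344) = 892872736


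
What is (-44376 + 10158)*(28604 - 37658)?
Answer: 309809772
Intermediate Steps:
(-44376 + 10158)*(28604 - 37658) = -34218*(-9054) = 309809772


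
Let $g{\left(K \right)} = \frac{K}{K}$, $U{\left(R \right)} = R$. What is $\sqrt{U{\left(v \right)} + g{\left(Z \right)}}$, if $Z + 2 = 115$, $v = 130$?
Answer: $\sqrt{131} \approx 11.446$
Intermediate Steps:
$Z = 113$ ($Z = -2 + 115 = 113$)
$g{\left(K \right)} = 1$
$\sqrt{U{\left(v \right)} + g{\left(Z \right)}} = \sqrt{130 + 1} = \sqrt{131}$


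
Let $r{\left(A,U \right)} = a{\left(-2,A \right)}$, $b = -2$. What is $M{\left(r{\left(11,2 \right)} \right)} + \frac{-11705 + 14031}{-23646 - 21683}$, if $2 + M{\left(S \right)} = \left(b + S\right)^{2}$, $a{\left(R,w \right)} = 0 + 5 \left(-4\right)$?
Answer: $\frac{21846252}{45329} \approx 481.95$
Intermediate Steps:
$a{\left(R,w \right)} = -20$ ($a{\left(R,w \right)} = 0 - 20 = -20$)
$r{\left(A,U \right)} = -20$
$M{\left(S \right)} = -2 + \left(-2 + S\right)^{2}$
$M{\left(r{\left(11,2 \right)} \right)} + \frac{-11705 + 14031}{-23646 - 21683} = \left(-2 + \left(-2 - 20\right)^{2}\right) + \frac{-11705 + 14031}{-23646 - 21683} = \left(-2 + \left(-22\right)^{2}\right) + \frac{2326}{-45329} = \left(-2 + 484\right) + 2326 \left(- \frac{1}{45329}\right) = 482 - \frac{2326}{45329} = \frac{21846252}{45329}$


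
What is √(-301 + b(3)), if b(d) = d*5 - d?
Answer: 17*I ≈ 17.0*I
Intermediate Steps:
b(d) = 4*d (b(d) = 5*d - d = 4*d)
√(-301 + b(3)) = √(-301 + 4*3) = √(-301 + 12) = √(-289) = 17*I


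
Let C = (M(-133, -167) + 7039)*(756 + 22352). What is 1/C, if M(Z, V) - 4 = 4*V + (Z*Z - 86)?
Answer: 1/554083624 ≈ 1.8048e-9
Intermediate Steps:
M(Z, V) = -82 + Z**2 + 4*V (M(Z, V) = 4 + (4*V + (Z*Z - 86)) = 4 + (4*V + (Z**2 - 86)) = 4 + (4*V + (-86 + Z**2)) = 4 + (-86 + Z**2 + 4*V) = -82 + Z**2 + 4*V)
C = 554083624 (C = ((-82 + (-133)**2 + 4*(-167)) + 7039)*(756 + 22352) = ((-82 + 17689 - 668) + 7039)*23108 = (16939 + 7039)*23108 = 23978*23108 = 554083624)
1/C = 1/554083624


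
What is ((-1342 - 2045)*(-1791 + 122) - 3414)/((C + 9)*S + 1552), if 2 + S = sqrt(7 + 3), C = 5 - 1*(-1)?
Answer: 4299261129/1157117 - 84742335*sqrt(10)/2314234 ≈ 3599.7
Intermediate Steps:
C = 6 (C = 5 + 1 = 6)
S = -2 + sqrt(10) (S = -2 + sqrt(7 + 3) = -2 + sqrt(10) ≈ 1.1623)
((-1342 - 2045)*(-1791 + 122) - 3414)/((C + 9)*S + 1552) = ((-1342 - 2045)*(-1791 + 122) - 3414)/((6 + 9)*(-2 + sqrt(10)) + 1552) = (-3387*(-1669) - 3414)/(15*(-2 + sqrt(10)) + 1552) = (5652903 - 3414)/((-30 + 15*sqrt(10)) + 1552) = 5649489/(1522 + 15*sqrt(10))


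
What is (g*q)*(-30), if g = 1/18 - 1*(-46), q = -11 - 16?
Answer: 37305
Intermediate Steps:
q = -27
g = 829/18 (g = 1/18 + 46 = 829/18 ≈ 46.056)
(g*q)*(-30) = ((829/18)*(-27))*(-30) = -2487/2*(-30) = 37305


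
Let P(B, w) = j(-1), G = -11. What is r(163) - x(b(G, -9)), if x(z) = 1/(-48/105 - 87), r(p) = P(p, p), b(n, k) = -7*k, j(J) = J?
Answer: -3026/3061 ≈ -0.98857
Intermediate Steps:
P(B, w) = -1
r(p) = -1
x(z) = -35/3061 (x(z) = 1/(-48*1/105 - 87) = 1/(-16/35 - 87) = 1/(-3061/35) = -35/3061)
r(163) - x(b(G, -9)) = -1 - 1*(-35/3061) = -1 + 35/3061 = -3026/3061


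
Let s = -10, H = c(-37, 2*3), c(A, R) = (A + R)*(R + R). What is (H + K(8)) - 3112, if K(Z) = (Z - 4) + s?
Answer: -3490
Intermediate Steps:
c(A, R) = 2*R*(A + R) (c(A, R) = (A + R)*(2*R) = 2*R*(A + R))
H = -372 (H = 2*(2*3)*(-37 + 2*3) = 2*6*(-37 + 6) = 2*6*(-31) = -372)
K(Z) = -14 + Z (K(Z) = (Z - 4) - 10 = (-4 + Z) - 10 = -14 + Z)
(H + K(8)) - 3112 = (-372 + (-14 + 8)) - 3112 = (-372 - 6) - 3112 = -378 - 3112 = -3490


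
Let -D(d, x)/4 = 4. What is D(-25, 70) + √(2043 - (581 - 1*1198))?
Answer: -16 + 2*√665 ≈ 35.575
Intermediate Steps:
D(d, x) = -16 (D(d, x) = -4*4 = -16)
D(-25, 70) + √(2043 - (581 - 1*1198)) = -16 + √(2043 - (581 - 1*1198)) = -16 + √(2043 - (581 - 1198)) = -16 + √(2043 - 1*(-617)) = -16 + √(2043 + 617) = -16 + √2660 = -16 + 2*√665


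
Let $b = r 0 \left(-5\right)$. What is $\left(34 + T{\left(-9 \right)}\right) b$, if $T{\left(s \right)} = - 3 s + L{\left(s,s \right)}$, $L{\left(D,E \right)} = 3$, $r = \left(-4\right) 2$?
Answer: $0$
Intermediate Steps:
$r = -8$
$T{\left(s \right)} = 3 - 3 s$ ($T{\left(s \right)} = - 3 s + 3 = 3 - 3 s$)
$b = 0$ ($b = \left(-8\right) 0 \left(-5\right) = 0 \left(-5\right) = 0$)
$\left(34 + T{\left(-9 \right)}\right) b = \left(34 + \left(3 - -27\right)\right) 0 = \left(34 + \left(3 + 27\right)\right) 0 = \left(34 + 30\right) 0 = 64 \cdot 0 = 0$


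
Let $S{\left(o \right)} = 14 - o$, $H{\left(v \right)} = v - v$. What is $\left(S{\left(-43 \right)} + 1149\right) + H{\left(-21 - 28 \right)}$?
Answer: $1206$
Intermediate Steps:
$H{\left(v \right)} = 0$
$\left(S{\left(-43 \right)} + 1149\right) + H{\left(-21 - 28 \right)} = \left(\left(14 - -43\right) + 1149\right) + 0 = \left(\left(14 + 43\right) + 1149\right) + 0 = \left(57 + 1149\right) + 0 = 1206 + 0 = 1206$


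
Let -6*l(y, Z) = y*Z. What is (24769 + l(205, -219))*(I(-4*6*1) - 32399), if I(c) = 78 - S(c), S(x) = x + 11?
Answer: -1041981462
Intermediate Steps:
S(x) = 11 + x
l(y, Z) = -Z*y/6 (l(y, Z) = -y*Z/6 = -Z*y/6)
I(c) = 67 - c (I(c) = 78 - (11 + c) = 78 + (-11 - c) = 67 - c)
(24769 + l(205, -219))*(I(-4*6*1) - 32399) = (24769 - 1/6*(-219)*205)*((67 - (-4*6)) - 32399) = (24769 + 14965/2)*((67 - (-24)) - 32399) = 64503*((67 - 1*(-24)) - 32399)/2 = 64503*((67 + 24) - 32399)/2 = 64503*(91 - 32399)/2 = (64503/2)*(-32308) = -1041981462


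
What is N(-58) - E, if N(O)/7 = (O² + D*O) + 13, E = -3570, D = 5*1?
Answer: 25179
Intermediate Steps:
D = 5
N(O) = 91 + 7*O² + 35*O (N(O) = 7*((O² + 5*O) + 13) = 7*(13 + O² + 5*O) = 91 + 7*O² + 35*O)
N(-58) - E = (91 + 7*(-58)² + 35*(-58)) - 1*(-3570) = (91 + 7*3364 - 2030) + 3570 = (91 + 23548 - 2030) + 3570 = 21609 + 3570 = 25179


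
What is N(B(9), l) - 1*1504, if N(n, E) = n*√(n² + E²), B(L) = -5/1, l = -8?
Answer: -1504 - 5*√89 ≈ -1551.2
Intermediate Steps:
B(L) = -5 (B(L) = -5*1 = -5)
N(n, E) = n*√(E² + n²)
N(B(9), l) - 1*1504 = -5*√((-8)² + (-5)²) - 1*1504 = -5*√(64 + 25) - 1504 = -5*√89 - 1504 = -1504 - 5*√89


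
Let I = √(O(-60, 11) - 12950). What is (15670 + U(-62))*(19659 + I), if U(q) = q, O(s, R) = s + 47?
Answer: 306837672 + 15608*I*√12963 ≈ 3.0684e+8 + 1.7771e+6*I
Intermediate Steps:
O(s, R) = 47 + s
I = I*√12963 (I = √((47 - 60) - 12950) = √(-13 - 12950) = √(-12963) = I*√12963 ≈ 113.86*I)
(15670 + U(-62))*(19659 + I) = (15670 - 62)*(19659 + I*√12963) = 15608*(19659 + I*√12963) = 306837672 + 15608*I*√12963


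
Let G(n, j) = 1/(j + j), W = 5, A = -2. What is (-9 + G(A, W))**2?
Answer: 7921/100 ≈ 79.210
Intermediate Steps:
G(n, j) = 1/(2*j)
(-9 + G(A, W))**2 = (-9 + (1/2)/5)**2 = (-9 + (1/2)*(1/5))**2 = (-9 + 1/10)**2 = (-89/10)**2 = 7921/100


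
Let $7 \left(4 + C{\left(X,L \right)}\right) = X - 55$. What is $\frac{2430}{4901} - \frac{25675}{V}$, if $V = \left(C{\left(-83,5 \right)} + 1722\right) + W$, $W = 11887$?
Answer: $- \frac{649746515}{466070397} \approx -1.3941$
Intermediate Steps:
$C{\left(X,L \right)} = - \frac{83}{7} + \frac{X}{7}$ ($C{\left(X,L \right)} = -4 + \frac{X - 55}{7} = -4 + \frac{-55 + X}{7} = -4 + \left(- \frac{55}{7} + \frac{X}{7}\right) = - \frac{83}{7} + \frac{X}{7}$)
$V = \frac{95097}{7}$ ($V = \left(\left(- \frac{83}{7} + \frac{1}{7} \left(-83\right)\right) + 1722\right) + 11887 = \left(\left(- \frac{83}{7} - \frac{83}{7}\right) + 1722\right) + 11887 = \left(- \frac{166}{7} + 1722\right) + 11887 = \frac{11888}{7} + 11887 = \frac{95097}{7} \approx 13585.0$)
$\frac{2430}{4901} - \frac{25675}{V} = \frac{2430}{4901} - \frac{25675}{\frac{95097}{7}} = 2430 \cdot \frac{1}{4901} - \frac{179725}{95097} = \frac{2430}{4901} - \frac{179725}{95097} = - \frac{649746515}{466070397}$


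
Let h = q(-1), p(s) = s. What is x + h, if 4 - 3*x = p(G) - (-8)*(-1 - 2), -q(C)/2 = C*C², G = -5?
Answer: 13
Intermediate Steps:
q(C) = -2*C³ (q(C) = -2*C*C² = -2*C³)
h = 2 (h = -2*(-1)³ = -2*(-1) = 2)
x = 11 (x = 4/3 - (-5 - (-8)*(-1 - 2))/3 = 4/3 - (-5 - (-8)*(-3))/3 = 4/3 - (-5 - 8*3)/3 = 4/3 - (-5 - 24)/3 = 4/3 - ⅓*(-29) = 4/3 + 29/3 = 11)
x + h = 11 + 2 = 13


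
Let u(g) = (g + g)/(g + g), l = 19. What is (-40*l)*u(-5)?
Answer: -760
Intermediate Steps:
u(g) = 1 (u(g) = (2*g)/((2*g)) = (2*g)*(1/(2*g)) = 1)
(-40*l)*u(-5) = -40*19*1 = -760*1 = -760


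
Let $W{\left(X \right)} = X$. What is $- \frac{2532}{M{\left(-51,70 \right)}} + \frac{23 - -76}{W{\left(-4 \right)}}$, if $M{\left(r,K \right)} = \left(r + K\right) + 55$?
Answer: $- \frac{8727}{148} \approx -58.966$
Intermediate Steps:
$M{\left(r,K \right)} = 55 + K + r$ ($M{\left(r,K \right)} = \left(K + r\right) + 55 = 55 + K + r$)
$- \frac{2532}{M{\left(-51,70 \right)}} + \frac{23 - -76}{W{\left(-4 \right)}} = - \frac{2532}{55 + 70 - 51} + \frac{23 - -76}{-4} = - \frac{2532}{74} + \left(23 + 76\right) \left(- \frac{1}{4}\right) = \left(-2532\right) \frac{1}{74} + 99 \left(- \frac{1}{4}\right) = - \frac{1266}{37} - \frac{99}{4} = - \frac{8727}{148}$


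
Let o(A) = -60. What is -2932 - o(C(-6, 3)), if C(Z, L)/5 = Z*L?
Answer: -2872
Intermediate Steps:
C(Z, L) = 5*L*Z (C(Z, L) = 5*(Z*L) = 5*(L*Z) = 5*L*Z)
-2932 - o(C(-6, 3)) = -2932 - 1*(-60) = -2932 + 60 = -2872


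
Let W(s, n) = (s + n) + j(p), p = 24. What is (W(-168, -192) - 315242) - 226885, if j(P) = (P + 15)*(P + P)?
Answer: -540615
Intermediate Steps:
j(P) = 2*P*(15 + P) (j(P) = (15 + P)*(2*P) = 2*P*(15 + P))
W(s, n) = 1872 + n + s (W(s, n) = (s + n) + 2*24*(15 + 24) = (n + s) + 2*24*39 = (n + s) + 1872 = 1872 + n + s)
(W(-168, -192) - 315242) - 226885 = ((1872 - 192 - 168) - 315242) - 226885 = (1512 - 315242) - 226885 = -313730 - 226885 = -540615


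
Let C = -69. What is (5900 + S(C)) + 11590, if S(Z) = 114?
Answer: 17604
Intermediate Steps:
(5900 + S(C)) + 11590 = (5900 + 114) + 11590 = 6014 + 11590 = 17604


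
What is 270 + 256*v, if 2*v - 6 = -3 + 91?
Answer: 12302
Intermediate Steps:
v = 47 (v = 3 + (-3 + 91)/2 = 3 + (½)*88 = 3 + 44 = 47)
270 + 256*v = 270 + 256*47 = 270 + 12032 = 12302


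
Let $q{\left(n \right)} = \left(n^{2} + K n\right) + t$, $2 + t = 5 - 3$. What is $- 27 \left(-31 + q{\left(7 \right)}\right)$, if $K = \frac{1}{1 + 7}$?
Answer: $- \frac{4077}{8} \approx -509.63$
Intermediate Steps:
$t = 0$ ($t = -2 + \left(5 - 3\right) = -2 + 2 = 0$)
$K = \frac{1}{8} \approx 0.125$
$q{\left(n \right)} = n^{2} + \frac{n}{8}$ ($q{\left(n \right)} = \left(n^{2} + \frac{n}{8}\right) + 0 = n^{2} + \frac{n}{8}$)
$- 27 \left(-31 + q{\left(7 \right)}\right) = - 27 \left(-31 + 7 \left(\frac{1}{8} + 7\right)\right) = - 27 \left(-31 + 7 \cdot \frac{57}{8}\right) = - 27 \left(-31 + \frac{399}{8}\right) = \left(-27\right) \frac{151}{8} = - \frac{4077}{8}$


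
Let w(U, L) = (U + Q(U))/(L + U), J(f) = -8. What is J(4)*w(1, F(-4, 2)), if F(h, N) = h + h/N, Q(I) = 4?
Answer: 8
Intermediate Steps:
w(U, L) = (4 + U)/(L + U) (w(U, L) = (U + 4)/(L + U) = (4 + U)/(L + U))
J(4)*w(1, F(-4, 2)) = -8*(4 + 1)/((-4 - 4/2) + 1) = -8*5/((-4 - 4*½) + 1) = -8*5/((-4 - 2) + 1) = -8*5/(-6 + 1) = -8*5/(-5) = -(-8)*5/5 = -8*(-1) = 8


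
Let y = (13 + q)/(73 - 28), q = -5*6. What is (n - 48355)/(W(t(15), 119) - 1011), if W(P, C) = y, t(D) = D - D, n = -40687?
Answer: 2003445/22756 ≈ 88.040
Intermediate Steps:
t(D) = 0
q = -30
y = -17/45 (y = (13 - 30)/(73 - 28) = -17/45 ≈ -0.37778)
W(P, C) = -17/45
(n - 48355)/(W(t(15), 119) - 1011) = (-40687 - 48355)/(-17/45 - 1011) = -89042/(-45512/45) = -89042*(-45/45512) = 2003445/22756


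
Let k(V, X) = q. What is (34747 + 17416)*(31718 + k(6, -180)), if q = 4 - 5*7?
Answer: 1652888981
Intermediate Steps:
q = -31 (q = 4 - 35 = -31)
k(V, X) = -31
(34747 + 17416)*(31718 + k(6, -180)) = (34747 + 17416)*(31718 - 31) = 52163*31687 = 1652888981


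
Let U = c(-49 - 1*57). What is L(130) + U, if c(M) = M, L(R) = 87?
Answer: -19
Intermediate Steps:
U = -106 (U = -49 - 1*57 = -49 - 57 = -106)
L(130) + U = 87 - 106 = -19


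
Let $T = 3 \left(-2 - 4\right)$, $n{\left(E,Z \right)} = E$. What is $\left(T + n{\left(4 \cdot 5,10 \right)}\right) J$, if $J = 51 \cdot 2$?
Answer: $204$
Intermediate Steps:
$T = -18$ ($T = 3 \left(-6\right) = -18$)
$J = 102$
$\left(T + n{\left(4 \cdot 5,10 \right)}\right) J = \left(-18 + 4 \cdot 5\right) 102 = \left(-18 + 20\right) 102 = 2 \cdot 102 = 204$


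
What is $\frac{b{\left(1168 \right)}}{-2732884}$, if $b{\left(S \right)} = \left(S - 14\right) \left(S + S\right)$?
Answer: $- \frac{673936}{683221} \approx -0.98641$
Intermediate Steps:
$b{\left(S \right)} = 2 S \left(-14 + S\right)$ ($b{\left(S \right)} = \left(S + \left(-824 + 810\right)\right) 2 S = \left(S - 14\right) 2 S = \left(-14 + S\right) 2 S = 2 S \left(-14 + S\right)$)
$\frac{b{\left(1168 \right)}}{-2732884} = \frac{2 \cdot 1168 \left(-14 + 1168\right)}{-2732884} = 2 \cdot 1168 \cdot 1154 \left(- \frac{1}{2732884}\right) = 2695744 \left(- \frac{1}{2732884}\right) = - \frac{673936}{683221}$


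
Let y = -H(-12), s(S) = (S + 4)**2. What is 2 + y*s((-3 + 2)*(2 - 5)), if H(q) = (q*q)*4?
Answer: -28222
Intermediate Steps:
H(q) = 4*q**2 (H(q) = q**2*4 = 4*q**2)
s(S) = (4 + S)**2
y = -576 (y = -4*(-12)**2 = -4*144 = -1*576 = -576)
2 + y*s((-3 + 2)*(2 - 5)) = 2 - 576*(4 + (-3 + 2)*(2 - 5))**2 = 2 - 576*(4 - 1*(-3))**2 = 2 - 576*(4 + 3)**2 = 2 - 576*7**2 = 2 - 576*49 = 2 - 28224 = -28222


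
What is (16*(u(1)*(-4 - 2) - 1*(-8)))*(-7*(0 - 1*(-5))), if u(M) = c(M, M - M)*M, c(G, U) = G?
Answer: -1120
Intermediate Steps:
u(M) = M**2 (u(M) = M*M = M**2)
(16*(u(1)*(-4 - 2) - 1*(-8)))*(-7*(0 - 1*(-5))) = (16*(1**2*(-4 - 2) - 1*(-8)))*(-7*(0 - 1*(-5))) = (16*(1*(-6) + 8))*(-7*(0 + 5)) = (16*(-6 + 8))*(-7*5) = (16*2)*(-35) = 32*(-35) = -1120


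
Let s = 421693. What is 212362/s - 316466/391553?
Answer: -50300518752/165115159229 ≈ -0.30464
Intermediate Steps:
212362/s - 316466/391553 = 212362/421693 - 316466/391553 = -50300518752/165115159229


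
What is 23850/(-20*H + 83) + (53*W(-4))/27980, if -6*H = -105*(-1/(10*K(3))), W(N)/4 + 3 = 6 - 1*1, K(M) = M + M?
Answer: 1001040998/3728335 ≈ 268.50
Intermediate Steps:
K(M) = 2*M
W(N) = 8 (W(N) = -12 + 4*(6 - 1*1) = -12 + 4*(6 - 1) = -12 + 4*5 = -12 + 20 = 8)
H = -7/24 (H = -(-35)/(2*((2*3)*(-10))) = -(-35)/(2*(6*(-10))) = -(-35)/(2*(-60)) = -(-35)*(-1)/(2*60) = -⅙*7/4 = -7/24 ≈ -0.29167)
23850/(-20*H + 83) + (53*W(-4))/27980 = 23850/(-20*(-7/24) + 83) + (53*8)/27980 = 23850/(35/6 + 83) + 424*(1/27980) = 23850/(533/6) + 106/6995 = 23850*(6/533) + 106/6995 = 143100/533 + 106/6995 = 1001040998/3728335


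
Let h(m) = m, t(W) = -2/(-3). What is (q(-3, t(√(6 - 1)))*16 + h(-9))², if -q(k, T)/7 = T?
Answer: 63001/9 ≈ 7000.1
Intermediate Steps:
t(W) = ⅔ (t(W) = -2*(-⅓) = ⅔)
q(k, T) = -7*T
(q(-3, t(√(6 - 1)))*16 + h(-9))² = (-7*⅔*16 - 9)² = (-14/3*16 - 9)² = (-224/3 - 9)² = (-251/3)² = 63001/9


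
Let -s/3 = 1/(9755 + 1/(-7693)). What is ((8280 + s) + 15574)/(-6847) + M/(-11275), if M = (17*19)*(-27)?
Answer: -382988965725077/141304509570950 ≈ -2.7104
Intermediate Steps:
s = -23079/75045214 (s = -3/(9755 + 1/(-7693)) = -3/(9755 - 1/7693) = -3/75045214/7693 = -3*7693/75045214 = -23079/75045214 ≈ -0.00030753)
M = -8721 (M = 323*(-27) = -8721)
((8280 + s) + 15574)/(-6847) + M/(-11275) = ((8280 - 23079/75045214) + 15574)/(-6847) - 8721/(-11275) = (621374348841/75045214 + 15574)*(-1/6847) - 8721*(-1/11275) = (1790128511677/75045214)*(-1/6847) + 8721/11275 = -1790128511677/513834580258 + 8721/11275 = -382988965725077/141304509570950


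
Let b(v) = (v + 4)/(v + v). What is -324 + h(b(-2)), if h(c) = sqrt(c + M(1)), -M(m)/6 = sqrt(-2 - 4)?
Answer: -324 + sqrt(-2 - 24*I*sqrt(6))/2 ≈ -321.33 - 2.7573*I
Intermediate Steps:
M(m) = -6*I*sqrt(6) (M(m) = -6*sqrt(-2 - 4) = -6*I*sqrt(6))
b(v) = (4 + v)/(2*v) (b(v) = (4 + v)/((2*v)) = (4 + v)*(1/(2*v)) = (4 + v)/(2*v))
h(c) = sqrt(c - 6*I*sqrt(6))
-324 + h(b(-2)) = -324 + sqrt((1/2)*(4 - 2)/(-2) - 6*I*sqrt(6)) = -324 + sqrt((1/2)*(-1/2)*2 - 6*I*sqrt(6)) = -324 + sqrt(-1/2 - 6*I*sqrt(6))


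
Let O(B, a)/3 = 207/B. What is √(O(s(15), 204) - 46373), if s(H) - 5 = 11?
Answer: I*√741347/4 ≈ 215.25*I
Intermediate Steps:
s(H) = 16 (s(H) = 5 + 11 = 16)
O(B, a) = 621/B (O(B, a) = 3*(207/B) = 621/B)
√(O(s(15), 204) - 46373) = √(621/16 - 46373) = √(-741347/16) = I*√741347/4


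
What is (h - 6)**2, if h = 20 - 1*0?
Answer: 196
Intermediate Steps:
h = 20 (h = 20 + 0 = 20)
(h - 6)**2 = (20 - 6)**2 = 14**2 = 196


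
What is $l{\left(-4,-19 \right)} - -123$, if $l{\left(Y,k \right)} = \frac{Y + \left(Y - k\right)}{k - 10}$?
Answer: $\frac{3556}{29} \approx 122.62$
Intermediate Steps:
$l{\left(Y,k \right)} = \frac{- k + 2 Y}{-10 + k}$
$l{\left(-4,-19 \right)} - -123 = \frac{\left(-1\right) \left(-19\right) + 2 \left(-4\right)}{-10 - 19} - -123 = \frac{19 - 8}{-29} + 123 = \left(- \frac{1}{29}\right) 11 + 123 = - \frac{11}{29} + 123 = \frac{3556}{29}$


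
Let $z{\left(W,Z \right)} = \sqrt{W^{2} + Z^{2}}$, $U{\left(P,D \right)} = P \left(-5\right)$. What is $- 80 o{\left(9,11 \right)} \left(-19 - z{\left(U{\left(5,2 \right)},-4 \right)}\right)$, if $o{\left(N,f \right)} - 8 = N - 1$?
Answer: $24320 + 1280 \sqrt{641} \approx 56727.0$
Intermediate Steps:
$U{\left(P,D \right)} = - 5 P$
$o{\left(N,f \right)} = 7 + N$ ($o{\left(N,f \right)} = 8 + \left(N - 1\right) = 8 + \left(-1 + N\right) = 7 + N$)
$- 80 o{\left(9,11 \right)} \left(-19 - z{\left(U{\left(5,2 \right)},-4 \right)}\right) = - 80 \left(7 + 9\right) \left(-19 - \sqrt{\left(\left(-5\right) 5\right)^{2} + \left(-4\right)^{2}}\right) = \left(-80\right) 16 \left(-19 - \sqrt{\left(-25\right)^{2} + 16}\right) = - 1280 \left(-19 - \sqrt{625 + 16}\right) = - 1280 \left(-19 - \sqrt{641}\right) = 24320 + 1280 \sqrt{641}$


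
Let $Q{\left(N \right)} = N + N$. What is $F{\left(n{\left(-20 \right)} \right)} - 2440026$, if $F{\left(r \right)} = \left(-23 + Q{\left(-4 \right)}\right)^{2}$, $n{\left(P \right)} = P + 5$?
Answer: $-2439065$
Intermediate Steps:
$Q{\left(N \right)} = 2 N$
$n{\left(P \right)} = 5 + P$
$F{\left(r \right)} = 961$ ($F{\left(r \right)} = \left(-23 + 2 \left(-4\right)\right)^{2} = \left(-23 - 8\right)^{2} = \left(-31\right)^{2} = 961$)
$F{\left(n{\left(-20 \right)} \right)} - 2440026 = 961 - 2440026 = -2439065$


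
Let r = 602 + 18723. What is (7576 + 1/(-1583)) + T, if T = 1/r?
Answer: 231760996858/30591475 ≈ 7576.0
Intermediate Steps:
r = 19325
T = 1/19325 ≈ 5.1746e-5
(7576 + 1/(-1583)) + T = (7576 + 1/(-1583)) + 1/19325 = (7576 - 1/1583) + 1/19325 = 11992807/1583 + 1/19325 = 231760996858/30591475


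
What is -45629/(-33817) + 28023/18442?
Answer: 1789143809/623653114 ≈ 2.8688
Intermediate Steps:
-45629/(-33817) + 28023/18442 = -45629*(-1/33817) + 28023*(1/18442) = 45629/33817 + 28023/18442 = 1789143809/623653114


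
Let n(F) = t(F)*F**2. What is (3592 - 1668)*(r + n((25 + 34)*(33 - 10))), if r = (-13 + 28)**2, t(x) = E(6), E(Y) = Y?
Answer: 21258120156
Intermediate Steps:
t(x) = 6
r = 225 (r = 15**2 = 225)
n(F) = 6*F**2
(3592 - 1668)*(r + n((25 + 34)*(33 - 10))) = (3592 - 1668)*(225 + 6*((25 + 34)*(33 - 10))**2) = 1924*(225 + 6*(59*23)**2) = 1924*(225 + 6*1357**2) = 1924*(225 + 6*1841449) = 1924*(225 + 11048694) = 1924*11048919 = 21258120156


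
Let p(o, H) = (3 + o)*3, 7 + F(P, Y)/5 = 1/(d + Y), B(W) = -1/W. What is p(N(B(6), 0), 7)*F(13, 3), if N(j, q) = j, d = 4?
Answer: -2040/7 ≈ -291.43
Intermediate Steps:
F(P, Y) = -35 + 5/(4 + Y)
p(o, H) = 9 + 3*o
p(N(B(6), 0), 7)*F(13, 3) = (9 + 3*(-1/6))*(5*(-27 - 7*3)/(4 + 3)) = (9 + 3*(-1*⅙))*(5*(-27 - 21)/7) = (9 + 3*(-⅙))*(5*(⅐)*(-48)) = (9 - ½)*(-240/7) = (17/2)*(-240/7) = -2040/7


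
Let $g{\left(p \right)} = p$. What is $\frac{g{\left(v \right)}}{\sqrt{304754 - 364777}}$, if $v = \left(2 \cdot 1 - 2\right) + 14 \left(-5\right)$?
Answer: $\frac{70 i \sqrt{60023}}{60023} \approx 0.28572 i$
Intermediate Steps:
$v = -70$ ($v = \left(2 - 2\right) - 70 = 0 - 70 = -70$)
$\frac{g{\left(v \right)}}{\sqrt{304754 - 364777}} = - \frac{70}{\sqrt{304754 - 364777}} = - \frac{70}{\sqrt{-60023}} = - \frac{70}{i \sqrt{60023}} = - 70 \left(- \frac{i \sqrt{60023}}{60023}\right) = \frac{70 i \sqrt{60023}}{60023}$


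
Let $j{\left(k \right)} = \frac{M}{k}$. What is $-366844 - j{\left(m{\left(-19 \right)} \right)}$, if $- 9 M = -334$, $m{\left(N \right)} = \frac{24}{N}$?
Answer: $- \frac{39615979}{108} \approx -3.6681 \cdot 10^{5}$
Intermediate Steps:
$M = \frac{334}{9}$ ($M = \left(- \frac{1}{9}\right) \left(-334\right) = \frac{334}{9} \approx 37.111$)
$j{\left(k \right)} = \frac{334}{9 k}$
$-366844 - j{\left(m{\left(-19 \right)} \right)} = -366844 - \frac{334}{9 \frac{24}{-19}} = -366844 - \frac{334}{9 \cdot 24 \left(- \frac{1}{19}\right)} = -366844 - \frac{334}{9 \left(- \frac{24}{19}\right)} = -366844 - \frac{334}{9} \left(- \frac{19}{24}\right) = -366844 - - \frac{3173}{108} = -366844 + \frac{3173}{108} = - \frac{39615979}{108}$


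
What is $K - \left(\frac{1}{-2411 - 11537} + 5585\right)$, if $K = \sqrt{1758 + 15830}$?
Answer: $- \frac{77899579}{13948} + 2 \sqrt{4397} \approx -5452.4$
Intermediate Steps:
$K = 2 \sqrt{4397}$ ($K = \sqrt{17588} = 2 \sqrt{4397} \approx 132.62$)
$K - \left(\frac{1}{-2411 - 11537} + 5585\right) = 2 \sqrt{4397} - \left(\frac{1}{-2411 - 11537} + 5585\right) = 2 \sqrt{4397} - \left(\frac{1}{-13948} + 5585\right) = 2 \sqrt{4397} - \left(- \frac{1}{13948} + 5585\right) = 2 \sqrt{4397} - \frac{77899579}{13948} = - \frac{77899579}{13948} + 2 \sqrt{4397}$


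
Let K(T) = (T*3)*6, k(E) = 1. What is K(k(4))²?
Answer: 324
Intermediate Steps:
K(T) = 18*T (K(T) = (3*T)*6 = 18*T)
K(k(4))² = (18*1)² = 18² = 324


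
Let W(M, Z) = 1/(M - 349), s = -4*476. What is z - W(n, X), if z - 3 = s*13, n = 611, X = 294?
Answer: -6484239/262 ≈ -24749.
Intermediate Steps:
s = -1904
W(M, Z) = 1/(-349 + M)
z = -24749 (z = 3 - 1904*13 = 3 - 24752 = -24749)
z - W(n, X) = -24749 - 1/(-349 + 611) = -24749 - 1/262 = -6484239/262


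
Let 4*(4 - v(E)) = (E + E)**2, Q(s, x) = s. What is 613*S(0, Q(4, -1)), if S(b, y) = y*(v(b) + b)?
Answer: 9808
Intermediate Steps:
v(E) = 4 - E**2 (v(E) = 4 - (E + E)**2/4 = 4 - 4*E**2/4 = 4 - E**2)
S(b, y) = y*(4 + b - b**2) (S(b, y) = y*((4 - b**2) + b) = y*(4 + b - b**2))
613*S(0, Q(4, -1)) = 613*(4*(4 + 0 - 1*0**2)) = 613*(4*(4 + 0 - 1*0)) = 613*(4*(4 + 0 + 0)) = 613*(4*4) = 613*16 = 9808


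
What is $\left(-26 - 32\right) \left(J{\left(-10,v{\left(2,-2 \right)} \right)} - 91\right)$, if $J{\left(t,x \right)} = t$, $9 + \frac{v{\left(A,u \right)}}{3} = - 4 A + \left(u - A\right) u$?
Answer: $5858$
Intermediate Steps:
$v{\left(A,u \right)} = -27 - 12 A + 3 u \left(u - A\right)$ ($v{\left(A,u \right)} = -27 + 3 \left(- 4 A + \left(u - A\right) u\right) = -27 + 3 \left(- 4 A + u \left(u - A\right)\right) = -27 - \left(12 A - 3 u \left(u - A\right)\right) = -27 - 12 A + 3 u \left(u - A\right)$)
$\left(-26 - 32\right) \left(J{\left(-10,v{\left(2,-2 \right)} \right)} - 91\right) = \left(-26 - 32\right) \left(-10 - 91\right) = \left(-26 - 32\right) \left(-101\right) = \left(-58\right) \left(-101\right) = 5858$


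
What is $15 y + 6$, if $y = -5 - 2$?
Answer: $-99$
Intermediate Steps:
$y = -7$
$15 y + 6 = 15 \left(-7\right) + 6 = -105 + 6 = -99$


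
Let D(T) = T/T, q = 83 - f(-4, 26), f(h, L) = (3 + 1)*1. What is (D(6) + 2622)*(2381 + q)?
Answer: 6452580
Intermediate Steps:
f(h, L) = 4 (f(h, L) = 4*1 = 4)
q = 79 (q = 83 - 1*4 = 83 - 4 = 79)
D(T) = 1
(D(6) + 2622)*(2381 + q) = (1 + 2622)*(2381 + 79) = 2623*2460 = 6452580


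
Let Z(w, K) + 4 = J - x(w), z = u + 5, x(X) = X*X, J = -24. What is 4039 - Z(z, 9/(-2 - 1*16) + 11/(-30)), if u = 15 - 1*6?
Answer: 4263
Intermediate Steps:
u = 9 (u = 15 - 6 = 9)
x(X) = X**2
z = 14 (z = 9 + 5 = 14)
Z(w, K) = -28 - w**2 (Z(w, K) = -4 + (-24 - w**2) = -28 - w**2)
4039 - Z(z, 9/(-2 - 1*16) + 11/(-30)) = 4039 - (-28 - 1*14**2) = 4039 - (-28 - 1*196) = 4039 - (-28 - 196) = 4039 - 1*(-224) = 4039 + 224 = 4263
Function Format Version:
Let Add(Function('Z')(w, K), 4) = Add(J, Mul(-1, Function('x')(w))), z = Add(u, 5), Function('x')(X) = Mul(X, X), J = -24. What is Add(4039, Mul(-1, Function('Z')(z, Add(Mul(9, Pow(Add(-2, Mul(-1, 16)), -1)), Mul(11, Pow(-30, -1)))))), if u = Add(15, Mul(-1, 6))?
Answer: 4263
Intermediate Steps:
u = 9 (u = Add(15, -6) = 9)
Function('x')(X) = Pow(X, 2)
z = 14 (z = Add(9, 5) = 14)
Function('Z')(w, K) = Add(-28, Mul(-1, Pow(w, 2))) (Function('Z')(w, K) = Add(-4, Add(-24, Mul(-1, Pow(w, 2)))) = Add(-28, Mul(-1, Pow(w, 2))))
Add(4039, Mul(-1, Function('Z')(z, Add(Mul(9, Pow(Add(-2, Mul(-1, 16)), -1)), Mul(11, Pow(-30, -1)))))) = Add(4039, Mul(-1, Add(-28, Mul(-1, Pow(14, 2))))) = Add(4039, Mul(-1, Add(-28, Mul(-1, 196)))) = Add(4039, Mul(-1, Add(-28, -196))) = Add(4039, Mul(-1, -224)) = Add(4039, 224) = 4263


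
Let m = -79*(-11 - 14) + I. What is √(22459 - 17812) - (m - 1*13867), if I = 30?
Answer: 11862 + √4647 ≈ 11930.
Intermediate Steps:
m = 2005 (m = -79*(-11 - 14) + 30 = -79*(-25) + 30 = 1975 + 30 = 2005)
√(22459 - 17812) - (m - 1*13867) = √(22459 - 17812) - (2005 - 1*13867) = √4647 - (2005 - 13867) = √4647 - 1*(-11862) = √4647 + 11862 = 11862 + √4647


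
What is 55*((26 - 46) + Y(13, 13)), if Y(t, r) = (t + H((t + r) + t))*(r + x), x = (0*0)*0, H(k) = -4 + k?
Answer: 33220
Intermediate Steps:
x = 0 (x = 0*0 = 0)
Y(t, r) = r*(-4 + r + 3*t) (Y(t, r) = (t + (-4 + ((t + r) + t)))*(r + 0) = (t + (-4 + ((r + t) + t)))*r = (t + (-4 + (r + 2*t)))*r = (t + (-4 + r + 2*t))*r = (-4 + r + 3*t)*r = r*(-4 + r + 3*t))
55*((26 - 46) + Y(13, 13)) = 55*((26 - 46) + 13*(-4 + 13 + 3*13)) = 55*(-20 + 13*(-4 + 13 + 39)) = 55*(-20 + 13*48) = 55*(-20 + 624) = 55*604 = 33220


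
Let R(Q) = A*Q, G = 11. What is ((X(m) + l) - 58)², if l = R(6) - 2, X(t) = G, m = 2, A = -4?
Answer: 5329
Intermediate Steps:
R(Q) = -4*Q
X(t) = 11
l = -26 (l = -4*6 - 2 = -24 - 2 = -26)
((X(m) + l) - 58)² = ((11 - 26) - 58)² = (-15 - 58)² = (-73)² = 5329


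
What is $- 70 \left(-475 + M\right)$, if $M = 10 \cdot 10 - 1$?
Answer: $26320$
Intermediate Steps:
$M = 99$ ($M = 100 - 1 = 99$)
$- 70 \left(-475 + M\right) = - 70 \left(-475 + 99\right) = \left(-70\right) \left(-376\right) = 26320$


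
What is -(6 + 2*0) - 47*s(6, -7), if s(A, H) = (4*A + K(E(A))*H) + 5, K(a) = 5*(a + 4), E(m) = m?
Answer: 15081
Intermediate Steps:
K(a) = 20 + 5*a (K(a) = 5*(4 + a) = 20 + 5*a)
s(A, H) = 5 + 4*A + H*(20 + 5*A) (s(A, H) = (4*A + (20 + 5*A)*H) + 5 = (4*A + H*(20 + 5*A)) + 5 = 5 + 4*A + H*(20 + 5*A))
-(6 + 2*0) - 47*s(6, -7) = -(6 + 2*0) - 47*(5 + 4*6 + 5*(-7)*(4 + 6)) = -(6 + 0) - 47*(5 + 24 + 5*(-7)*10) = -1*6 - 47*(5 + 24 - 350) = -6 - 47*(-321) = -6 + 15087 = 15081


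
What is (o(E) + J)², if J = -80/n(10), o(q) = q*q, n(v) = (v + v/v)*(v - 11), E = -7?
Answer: 383161/121 ≈ 3166.6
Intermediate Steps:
n(v) = (1 + v)*(-11 + v) (n(v) = (v + 1)*(-11 + v) = (1 + v)*(-11 + v))
o(q) = q²
J = 80/11 (J = -80/(-11 + 10² - 10*10) = -80/(-11 + 100 - 100) = -80/(-11) = -80*(-1/11) = 80/11 ≈ 7.2727)
(o(E) + J)² = ((-7)² + 80/11)² = (49 + 80/11)² = (619/11)² = 383161/121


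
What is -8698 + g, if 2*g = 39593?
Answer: 22197/2 ≈ 11099.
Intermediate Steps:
g = 39593/2 (g = (½)*39593 = 39593/2 ≈ 19797.)
-8698 + g = -8698 + 39593/2 = 22197/2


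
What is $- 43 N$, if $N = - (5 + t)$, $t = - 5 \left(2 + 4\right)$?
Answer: $-1075$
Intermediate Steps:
$t = -30$ ($t = \left(-5\right) 6 = -30$)
$N = 25$ ($N = - (5 - 30) = \left(-1\right) \left(-25\right) = 25$)
$- 43 N = \left(-43\right) 25 = -1075$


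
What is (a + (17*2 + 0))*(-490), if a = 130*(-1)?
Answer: 47040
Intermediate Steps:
a = -130
(a + (17*2 + 0))*(-490) = (-130 + (17*2 + 0))*(-490) = (-130 + (34 + 0))*(-490) = (-130 + 34)*(-490) = -96*(-490) = 47040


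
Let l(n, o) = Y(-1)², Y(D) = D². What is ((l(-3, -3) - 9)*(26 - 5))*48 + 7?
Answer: -8057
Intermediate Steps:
l(n, o) = 1 (l(n, o) = ((-1)²)² = 1² = 1)
((l(-3, -3) - 9)*(26 - 5))*48 + 7 = ((1 - 9)*(26 - 5))*48 + 7 = -8*21*48 + 7 = -168*48 + 7 = -8064 + 7 = -8057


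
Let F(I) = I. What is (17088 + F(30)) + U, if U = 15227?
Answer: 32345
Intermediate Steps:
(17088 + F(30)) + U = (17088 + 30) + 15227 = 17118 + 15227 = 32345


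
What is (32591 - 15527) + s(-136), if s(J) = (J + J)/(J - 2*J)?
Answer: 17062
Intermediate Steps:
s(J) = -2 (s(J) = (2*J)/((-J)) = (2*J)*(-1/J) = -2)
(32591 - 15527) + s(-136) = (32591 - 15527) - 2 = 17064 - 2 = 17062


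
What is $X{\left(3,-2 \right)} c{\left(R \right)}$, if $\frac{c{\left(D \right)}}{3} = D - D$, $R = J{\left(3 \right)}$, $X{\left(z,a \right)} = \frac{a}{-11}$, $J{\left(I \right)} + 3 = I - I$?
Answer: $0$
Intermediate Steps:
$J{\left(I \right)} = -3$ ($J{\left(I \right)} = -3 + \left(I - I\right) = -3 + 0 = -3$)
$X{\left(z,a \right)} = - \frac{a}{11}$ ($X{\left(z,a \right)} = a \left(- \frac{1}{11}\right) = - \frac{a}{11}$)
$R = -3$
$c{\left(D \right)} = 0$ ($c{\left(D \right)} = 3 \left(D - D\right) = 3 \cdot 0 = 0$)
$X{\left(3,-2 \right)} c{\left(R \right)} = \left(- \frac{1}{11}\right) \left(-2\right) 0 = \frac{2}{11} \cdot 0 = 0$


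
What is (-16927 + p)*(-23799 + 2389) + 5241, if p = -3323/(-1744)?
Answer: 315987962477/872 ≈ 3.6237e+8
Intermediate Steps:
p = 3323/1744 (p = -3323*(-1/1744) = 3323/1744 ≈ 1.9054)
(-16927 + p)*(-23799 + 2389) + 5241 = (-16927 + 3323/1744)*(-23799 + 2389) + 5241 = -29517365/1744*(-21410) + 5241 = 315983392325/872 + 5241 = 315987962477/872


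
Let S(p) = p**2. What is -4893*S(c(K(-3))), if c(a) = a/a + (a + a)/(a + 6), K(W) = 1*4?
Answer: -396333/25 ≈ -15853.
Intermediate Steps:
K(W) = 4
c(a) = 1 + 2*a/(6 + a) (c(a) = 1 + (2*a)/(6 + a) = 1 + 2*a/(6 + a))
-4893*S(c(K(-3))) = -4893*9*(2 + 4)**2/(6 + 4)**2 = -4893*(3*6/10)**2 = -4893*(3*(1/10)*6)**2 = -4893*(9/5)**2 = -4893*81/25 = -396333/25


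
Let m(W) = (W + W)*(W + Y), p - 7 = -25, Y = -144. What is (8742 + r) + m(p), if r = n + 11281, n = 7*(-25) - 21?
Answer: 25659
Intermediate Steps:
p = -18 (p = 7 - 25 = -18)
m(W) = 2*W*(-144 + W) (m(W) = (W + W)*(W - 144) = (2*W)*(-144 + W) = 2*W*(-144 + W))
n = -196 (n = -175 - 21 = -196)
r = 11085 (r = -196 + 11281 = 11085)
(8742 + r) + m(p) = (8742 + 11085) + 2*(-18)*(-144 - 18) = 19827 + 2*(-18)*(-162) = 19827 + 5832 = 25659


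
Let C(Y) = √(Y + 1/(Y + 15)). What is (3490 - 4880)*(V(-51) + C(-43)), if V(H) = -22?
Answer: 30580 - 695*I*√8435/7 ≈ 30580.0 - 9118.6*I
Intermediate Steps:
C(Y) = √(Y + 1/(15 + Y))
(3490 - 4880)*(V(-51) + C(-43)) = (3490 - 4880)*(-22 + √((1 - 43*(15 - 43))/(15 - 43))) = -1390*(-22 + √((1 - 43*(-28))/(-28))) = -1390*(-22 + √(-(1 + 1204)/28)) = -1390*(-22 + √(-1/28*1205)) = -1390*(-22 + √(-1205/28)) = -1390*(-22 + I*√8435/14) = 30580 - 695*I*√8435/7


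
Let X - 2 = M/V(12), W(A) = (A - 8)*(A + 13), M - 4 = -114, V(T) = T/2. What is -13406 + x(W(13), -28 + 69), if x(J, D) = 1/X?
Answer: -656897/49 ≈ -13406.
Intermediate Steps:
V(T) = T/2 (V(T) = T*(½) = T/2)
M = -110 (M = 4 - 114 = -110)
W(A) = (-8 + A)*(13 + A)
X = -49/3 (X = 2 - 110/((½)*12) = 2 - 110/6 = 2 - 110*⅙ = 2 - 55/3 = -49/3 ≈ -16.333)
x(J, D) = -3/49 (x(J, D) = 1/(-49/3) = -3/49)
-13406 + x(W(13), -28 + 69) = -13406 - 3/49 = -656897/49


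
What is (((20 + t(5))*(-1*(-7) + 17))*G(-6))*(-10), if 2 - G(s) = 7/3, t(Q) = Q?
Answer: 2000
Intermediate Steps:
G(s) = -⅓ (G(s) = 2 - 7/3 = -⅓)
(((20 + t(5))*(-1*(-7) + 17))*G(-6))*(-10) = (((20 + 5)*(-1*(-7) + 17))*(-⅓))*(-10) = ((25*(7 + 17))*(-⅓))*(-10) = ((25*24)*(-⅓))*(-10) = (600*(-⅓))*(-10) = -200*(-10) = 2000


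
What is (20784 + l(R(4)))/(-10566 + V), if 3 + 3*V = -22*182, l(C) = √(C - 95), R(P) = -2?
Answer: -62352/35705 - 3*I*√97/35705 ≈ -1.7463 - 0.00082752*I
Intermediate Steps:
l(C) = √(-95 + C)
V = -4007/3 (V = -1 + (-22*182)/3 = -1 + (⅓)*(-4004) = -1 - 4004/3 = -4007/3 ≈ -1335.7)
(20784 + l(R(4)))/(-10566 + V) = (20784 + √(-95 - 2))/(-10566 - 4007/3) = (20784 + √(-97))/(-35705/3) = (20784 + I*√97)*(-3/35705) = -62352/35705 - 3*I*√97/35705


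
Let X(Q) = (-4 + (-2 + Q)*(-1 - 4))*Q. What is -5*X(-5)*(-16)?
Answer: -12400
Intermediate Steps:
X(Q) = Q*(6 - 5*Q) (X(Q) = (-4 + (-2 + Q)*(-5))*Q = (-4 + (10 - 5*Q))*Q = (6 - 5*Q)*Q = Q*(6 - 5*Q))
-5*X(-5)*(-16) = -(-25)*(6 - 5*(-5))*(-16) = -(-25)*(6 + 25)*(-16) = -(-25)*31*(-16) = -5*(-155)*(-16) = 775*(-16) = -12400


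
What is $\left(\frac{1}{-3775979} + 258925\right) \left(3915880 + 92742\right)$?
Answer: $\frac{3919211139712113028}{3775979} \approx 1.0379 \cdot 10^{12}$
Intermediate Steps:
$\left(\frac{1}{-3775979} + 258925\right) \left(3915880 + 92742\right) = \left(- \frac{1}{3775979} + 258925\right) 4008622 = \frac{977695362574}{3775979} \cdot 4008622 = \frac{3919211139712113028}{3775979}$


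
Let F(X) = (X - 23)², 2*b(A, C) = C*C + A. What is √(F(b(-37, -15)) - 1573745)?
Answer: 8*I*√24511 ≈ 1252.5*I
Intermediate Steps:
b(A, C) = A/2 + C²/2 (b(A, C) = (C*C + A)/2 = (C² + A)/2 = (A + C²)/2 = A/2 + C²/2)
F(X) = (-23 + X)²
√(F(b(-37, -15)) - 1573745) = √((-23 + ((½)*(-37) + (½)*(-15)²))² - 1573745) = √((-23 + (-37/2 + (½)*225))² - 1573745) = √((-23 + (-37/2 + 225/2))² - 1573745) = √((-23 + 94)² - 1573745) = √(71² - 1573745) = √(5041 - 1573745) = √(-1568704) = 8*I*√24511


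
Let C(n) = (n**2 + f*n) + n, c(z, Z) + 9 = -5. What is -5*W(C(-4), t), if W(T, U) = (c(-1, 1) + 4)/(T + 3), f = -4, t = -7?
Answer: 50/31 ≈ 1.6129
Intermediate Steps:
c(z, Z) = -14 (c(z, Z) = -9 - 5 = -14)
C(n) = n**2 - 3*n (C(n) = (n**2 - 4*n) + n = n**2 - 3*n)
W(T, U) = -10/(3 + T) (W(T, U) = (-14 + 4)/(T + 3) = -10/(3 + T))
-5*W(C(-4), t) = -(-50)/(3 - 4*(-3 - 4)) = -(-50)/(3 - 4*(-7)) = -(-50)/(3 + 28) = -(-50)/31 = -5*(-10/31) = 50/31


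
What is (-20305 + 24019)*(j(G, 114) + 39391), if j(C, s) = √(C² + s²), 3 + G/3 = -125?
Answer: 146298174 + 22284*√4457 ≈ 1.4779e+8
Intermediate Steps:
G = -384 (G = -9 + 3*(-125) = -9 - 375 = -384)
(-20305 + 24019)*(j(G, 114) + 39391) = (-20305 + 24019)*(√((-384)² + 114²) + 39391) = 3714*(√(147456 + 12996) + 39391) = 3714*(√160452 + 39391) = 3714*(6*√4457 + 39391) = 3714*(39391 + 6*√4457) = 146298174 + 22284*√4457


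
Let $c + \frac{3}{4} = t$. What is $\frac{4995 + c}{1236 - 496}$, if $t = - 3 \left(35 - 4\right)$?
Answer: $\frac{3921}{592} \approx 6.6233$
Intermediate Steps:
$t = -93$ ($t = \left(-3\right) 31 = -93$)
$c = - \frac{375}{4}$ ($c = - \frac{3}{4} - 93 = - \frac{375}{4} \approx -93.75$)
$\frac{4995 + c}{1236 - 496} = \frac{4995 - \frac{375}{4}}{1236 - 496} = \frac{19605}{4 \cdot 740} = \frac{19605}{4} \cdot \frac{1}{740} = \frac{3921}{592}$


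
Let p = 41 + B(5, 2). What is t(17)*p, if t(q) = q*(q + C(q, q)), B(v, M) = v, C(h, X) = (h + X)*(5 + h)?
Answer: 598230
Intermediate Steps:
C(h, X) = (5 + h)*(X + h) (C(h, X) = (X + h)*(5 + h) = (5 + h)*(X + h))
p = 46 (p = 41 + 5 = 46)
t(q) = q*(2*q² + 11*q) (t(q) = q*(q + (q² + 5*q + 5*q + q*q)) = q*(q + (q² + 5*q + 5*q + q²)) = q*(q + (2*q² + 10*q)) = q*(2*q² + 11*q))
t(17)*p = (17²*(11 + 2*17))*46 = (289*(11 + 34))*46 = (289*45)*46 = 13005*46 = 598230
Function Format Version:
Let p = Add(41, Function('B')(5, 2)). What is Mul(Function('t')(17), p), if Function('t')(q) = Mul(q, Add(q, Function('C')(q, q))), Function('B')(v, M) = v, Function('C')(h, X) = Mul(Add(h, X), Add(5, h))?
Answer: 598230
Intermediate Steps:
Function('C')(h, X) = Mul(Add(5, h), Add(X, h)) (Function('C')(h, X) = Mul(Add(X, h), Add(5, h)) = Mul(Add(5, h), Add(X, h)))
p = 46 (p = Add(41, 5) = 46)
Function('t')(q) = Mul(q, Add(Mul(2, Pow(q, 2)), Mul(11, q))) (Function('t')(q) = Mul(q, Add(q, Add(Pow(q, 2), Mul(5, q), Mul(5, q), Mul(q, q)))) = Mul(q, Add(q, Add(Pow(q, 2), Mul(5, q), Mul(5, q), Pow(q, 2)))) = Mul(q, Add(q, Add(Mul(2, Pow(q, 2)), Mul(10, q)))) = Mul(q, Add(Mul(2, Pow(q, 2)), Mul(11, q))))
Mul(Function('t')(17), p) = Mul(Mul(Pow(17, 2), Add(11, Mul(2, 17))), 46) = Mul(Mul(289, Add(11, 34)), 46) = Mul(Mul(289, 45), 46) = Mul(13005, 46) = 598230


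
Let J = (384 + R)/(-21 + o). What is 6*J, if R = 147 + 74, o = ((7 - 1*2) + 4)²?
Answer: 121/2 ≈ 60.500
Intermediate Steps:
o = 81 (o = ((7 - 2) + 4)² = (5 + 4)² = 9² = 81)
R = 221
J = 121/12 (J = (384 + 221)/(-21 + 81) = 605/60 = 605*(1/60) = 121/12 ≈ 10.083)
6*J = 6*(121/12) = 121/2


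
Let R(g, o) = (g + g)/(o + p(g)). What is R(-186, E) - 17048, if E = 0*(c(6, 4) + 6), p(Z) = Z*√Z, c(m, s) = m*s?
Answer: -17048 - I*√186/93 ≈ -17048.0 - 0.14665*I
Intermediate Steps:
p(Z) = Z^(3/2)
E = 0 (E = 0*(6*4 + 6) = 0*(24 + 6) = 0*30 = 0)
R(g, o) = 2*g/(o + g^(3/2)) (R(g, o) = (g + g)/(o + g^(3/2)) = (2*g)/(o + g^(3/2)) = 2*g/(o + g^(3/2)))
R(-186, E) - 17048 = 2*(-186)/(0 + (-186)^(3/2)) - 17048 = 2*(-186)/(0 - 186*I*√186) - 17048 = 2*(-186)/(-186*I*√186) - 17048 = 2*(-186)*(I*√186/34596) - 17048 = -I*√186/93 - 17048 = -17048 - I*√186/93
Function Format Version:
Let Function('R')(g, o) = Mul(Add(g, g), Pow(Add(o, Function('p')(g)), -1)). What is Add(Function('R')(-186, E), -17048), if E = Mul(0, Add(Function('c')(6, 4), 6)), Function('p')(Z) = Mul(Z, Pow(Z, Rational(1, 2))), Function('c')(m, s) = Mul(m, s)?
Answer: Add(-17048, Mul(Rational(-1, 93), I, Pow(186, Rational(1, 2)))) ≈ Add(-17048., Mul(-0.14665, I))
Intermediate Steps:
Function('p')(Z) = Pow(Z, Rational(3, 2))
E = 0 (E = Mul(0, Add(Mul(6, 4), 6)) = Mul(0, Add(24, 6)) = Mul(0, 30) = 0)
Function('R')(g, o) = Mul(2, g, Pow(Add(o, Pow(g, Rational(3, 2))), -1)) (Function('R')(g, o) = Mul(Add(g, g), Pow(Add(o, Pow(g, Rational(3, 2))), -1)) = Mul(Mul(2, g), Pow(Add(o, Pow(g, Rational(3, 2))), -1)) = Mul(2, g, Pow(Add(o, Pow(g, Rational(3, 2))), -1)))
Add(Function('R')(-186, E), -17048) = Add(Mul(2, -186, Pow(Add(0, Pow(-186, Rational(3, 2))), -1)), -17048) = Add(Mul(2, -186, Pow(Add(0, Mul(-186, I, Pow(186, Rational(1, 2)))), -1)), -17048) = Add(Mul(2, -186, Pow(Mul(-186, I, Pow(186, Rational(1, 2))), -1)), -17048) = Add(Mul(2, -186, Mul(Rational(1, 34596), I, Pow(186, Rational(1, 2)))), -17048) = Add(Mul(Rational(-1, 93), I, Pow(186, Rational(1, 2))), -17048) = Add(-17048, Mul(Rational(-1, 93), I, Pow(186, Rational(1, 2))))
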